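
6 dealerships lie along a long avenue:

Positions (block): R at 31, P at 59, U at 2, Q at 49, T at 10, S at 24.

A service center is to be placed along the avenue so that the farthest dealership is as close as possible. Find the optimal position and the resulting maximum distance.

location 30.5, max distance 28.5

The 1-center on a line is the midpoint of the two extreme points: leftmost at 2, rightmost at 59.
Optimal location = (2 + 59)/2 = 30.5; maximum distance = (59 − 2)/2 = 28.5.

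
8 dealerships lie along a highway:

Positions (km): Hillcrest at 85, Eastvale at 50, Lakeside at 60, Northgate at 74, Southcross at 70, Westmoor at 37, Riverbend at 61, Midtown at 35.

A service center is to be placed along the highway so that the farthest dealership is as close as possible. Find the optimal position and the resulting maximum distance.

location 60, max distance 25

The 1-center on a line is the midpoint of the two extreme points: leftmost at 35, rightmost at 85.
Optimal location = (35 + 85)/2 = 60; maximum distance = (85 − 35)/2 = 25.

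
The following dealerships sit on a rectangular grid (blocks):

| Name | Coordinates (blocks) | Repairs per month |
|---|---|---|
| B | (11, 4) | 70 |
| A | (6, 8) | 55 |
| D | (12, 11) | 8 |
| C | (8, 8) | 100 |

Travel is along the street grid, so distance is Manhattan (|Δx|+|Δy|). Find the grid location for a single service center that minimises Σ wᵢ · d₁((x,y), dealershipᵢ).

Manhattan distance separates: Σwᵢ(|x−xᵢ|+|y−yᵢ|) = Σwᵢ|x−xᵢ| + Σwᵢ|y−yᵢ|, so x and y are optimised independently as 1-D weighted medians.
Total weight W = 233; half = 116.5.
x-coordinate, sorted with cumulative weight:
  x=6 (A, w=55) cum 55
  x=8 (C, w=100) cum 155  ← median
  x=11 (B, w=70) cum 225
  x=12 (D, w=8) cum 233
⇒ x* = 8
y-coordinate, sorted with cumulative weight:
  y=4 (B, w=70) cum 70
  y=8 (A, w=55) cum 125  ← median
  y=8 (C, w=100) cum 225
  y=11 (D, w=8) cum 233
⇒ y* = 8

(8, 8)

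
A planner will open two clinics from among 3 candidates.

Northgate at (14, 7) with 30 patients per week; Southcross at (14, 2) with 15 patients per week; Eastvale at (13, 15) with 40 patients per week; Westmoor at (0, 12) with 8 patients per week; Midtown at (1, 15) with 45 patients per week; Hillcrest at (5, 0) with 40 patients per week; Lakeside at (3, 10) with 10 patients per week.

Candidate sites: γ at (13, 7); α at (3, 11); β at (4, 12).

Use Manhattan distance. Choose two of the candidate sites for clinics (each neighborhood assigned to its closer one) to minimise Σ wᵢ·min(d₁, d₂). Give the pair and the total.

{γ, α}, total 1272

Evaluate every pair (each demand assigned to the nearer of the two):
  {γ, α}: total = 1272
  {γ, β}: total = 1292
  {α, β}: total = 2062
Best pair: {γ, α} with total 1272.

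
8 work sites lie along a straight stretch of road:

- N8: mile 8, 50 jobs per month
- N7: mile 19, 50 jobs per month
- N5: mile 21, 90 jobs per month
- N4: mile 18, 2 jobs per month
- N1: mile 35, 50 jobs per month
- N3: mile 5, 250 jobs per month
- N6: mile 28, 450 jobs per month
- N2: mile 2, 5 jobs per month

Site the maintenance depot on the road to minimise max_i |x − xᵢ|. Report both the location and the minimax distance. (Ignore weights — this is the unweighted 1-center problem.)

The 1-center on a line is the midpoint of the two extreme points: leftmost at 2, rightmost at 35.
Optimal location = (2 + 35)/2 = 18.5; maximum distance = (35 − 2)/2 = 16.5.

location 18.5, max distance 16.5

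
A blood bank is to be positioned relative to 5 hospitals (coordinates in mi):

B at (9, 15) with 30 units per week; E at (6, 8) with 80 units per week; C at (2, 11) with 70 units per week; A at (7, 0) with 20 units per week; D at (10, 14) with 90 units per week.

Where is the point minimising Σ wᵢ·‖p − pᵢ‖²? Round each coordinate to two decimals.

(6.66, 10.76)

The minimiser of Σwᵢ‖p−pᵢ‖² is the weighted centroid p* = (Σwᵢpᵢ)/(Σwᵢ).
Σwᵢ = 290.
Σwᵢxᵢ = 30·9 + 80·6 + 70·2 + 20·7 + 90·10 = 1930.
Σwᵢyᵢ = 30·15 + 80·8 + 70·11 + 20·0 + 90·14 = 3120.
x* = 1930/290 = 6.66, y* = 3120/290 = 10.76.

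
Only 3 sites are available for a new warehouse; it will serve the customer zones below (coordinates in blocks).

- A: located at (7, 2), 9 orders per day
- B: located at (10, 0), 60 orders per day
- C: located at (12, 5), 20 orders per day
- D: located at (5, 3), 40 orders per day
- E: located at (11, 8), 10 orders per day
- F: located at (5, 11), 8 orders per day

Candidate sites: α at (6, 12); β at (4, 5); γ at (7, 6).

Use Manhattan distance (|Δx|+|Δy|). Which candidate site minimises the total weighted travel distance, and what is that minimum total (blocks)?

γ, total 1012 blocks

Total weighted distance at each candidate:
  α (6, 12): total = 1825
  β (4, 5): total = 1150
  γ (7, 6): total = 1012
Minimum is at γ with total 1012 blocks.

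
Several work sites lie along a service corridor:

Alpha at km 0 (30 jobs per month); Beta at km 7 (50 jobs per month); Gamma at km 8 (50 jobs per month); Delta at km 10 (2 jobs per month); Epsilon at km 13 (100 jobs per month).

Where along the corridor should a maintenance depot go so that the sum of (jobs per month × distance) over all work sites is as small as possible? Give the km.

For a sum of weighted absolute distances on a line, the optimum is the weighted median (not the mean). Total weight W = 232; half-weight = 116.
Sort by position and accumulate weight:
  km 0 (Alpha, w=30) → cum 30
  km 7 (Beta, w=50) → cum 80
  km 8 (Gamma, w=50) → cum 130  ≥ 116 → median here
  km 10 (Delta, w=2) → cum 132
  km 13 (Epsilon, w=100) → cum 232
Optimal location: km 8.

x = 8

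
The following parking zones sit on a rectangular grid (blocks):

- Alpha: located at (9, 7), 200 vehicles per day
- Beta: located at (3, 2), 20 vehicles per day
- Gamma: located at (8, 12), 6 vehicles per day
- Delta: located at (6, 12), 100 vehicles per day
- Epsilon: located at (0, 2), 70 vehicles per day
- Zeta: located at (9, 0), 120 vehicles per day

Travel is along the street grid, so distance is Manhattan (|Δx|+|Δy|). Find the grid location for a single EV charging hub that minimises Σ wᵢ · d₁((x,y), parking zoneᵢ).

Manhattan distance separates: Σwᵢ(|x−xᵢ|+|y−yᵢ|) = Σwᵢ|x−xᵢ| + Σwᵢ|y−yᵢ|, so x and y are optimised independently as 1-D weighted medians.
Total weight W = 516; half = 258.
x-coordinate, sorted with cumulative weight:
  x=0 (Epsilon, w=70) cum 70
  x=3 (Beta, w=20) cum 90
  x=6 (Delta, w=100) cum 190
  x=8 (Gamma, w=6) cum 196
  x=9 (Alpha, w=200) cum 396  ← median
  x=9 (Zeta, w=120) cum 516
⇒ x* = 9
y-coordinate, sorted with cumulative weight:
  y=0 (Zeta, w=120) cum 120
  y=2 (Beta, w=20) cum 140
  y=2 (Epsilon, w=70) cum 210
  y=7 (Alpha, w=200) cum 410  ← median
  y=12 (Gamma, w=6) cum 416
  y=12 (Delta, w=100) cum 516
⇒ y* = 7

(9, 7)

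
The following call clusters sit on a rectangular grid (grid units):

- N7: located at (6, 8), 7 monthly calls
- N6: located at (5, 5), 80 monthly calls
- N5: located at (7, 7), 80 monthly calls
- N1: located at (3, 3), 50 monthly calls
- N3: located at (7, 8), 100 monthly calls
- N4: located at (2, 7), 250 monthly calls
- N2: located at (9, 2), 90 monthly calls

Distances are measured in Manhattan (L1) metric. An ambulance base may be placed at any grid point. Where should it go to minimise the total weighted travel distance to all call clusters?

Manhattan distance separates: Σwᵢ(|x−xᵢ|+|y−yᵢ|) = Σwᵢ|x−xᵢ| + Σwᵢ|y−yᵢ|, so x and y are optimised independently as 1-D weighted medians.
Total weight W = 657; half = 328.5.
x-coordinate, sorted with cumulative weight:
  x=2 (N4, w=250) cum 250
  x=3 (N1, w=50) cum 300
  x=5 (N6, w=80) cum 380  ← median
  x=6 (N7, w=7) cum 387
  x=7 (N5, w=80) cum 467
  x=7 (N3, w=100) cum 567
  x=9 (N2, w=90) cum 657
⇒ x* = 5
y-coordinate, sorted with cumulative weight:
  y=2 (N2, w=90) cum 90
  y=3 (N1, w=50) cum 140
  y=5 (N6, w=80) cum 220
  y=7 (N5, w=80) cum 300
  y=7 (N4, w=250) cum 550  ← median
  y=8 (N7, w=7) cum 557
  y=8 (N3, w=100) cum 657
⇒ y* = 7

(5, 7)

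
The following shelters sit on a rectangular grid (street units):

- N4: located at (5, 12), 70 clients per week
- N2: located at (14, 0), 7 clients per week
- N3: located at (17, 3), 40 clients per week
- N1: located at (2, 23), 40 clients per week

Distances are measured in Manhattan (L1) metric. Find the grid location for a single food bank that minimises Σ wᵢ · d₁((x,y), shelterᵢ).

(5, 12)

Manhattan distance separates: Σwᵢ(|x−xᵢ|+|y−yᵢ|) = Σwᵢ|x−xᵢ| + Σwᵢ|y−yᵢ|, so x and y are optimised independently as 1-D weighted medians.
Total weight W = 157; half = 78.5.
x-coordinate, sorted with cumulative weight:
  x=2 (N1, w=40) cum 40
  x=5 (N4, w=70) cum 110  ← median
  x=14 (N2, w=7) cum 117
  x=17 (N3, w=40) cum 157
⇒ x* = 5
y-coordinate, sorted with cumulative weight:
  y=0 (N2, w=7) cum 7
  y=3 (N3, w=40) cum 47
  y=12 (N4, w=70) cum 117  ← median
  y=23 (N1, w=40) cum 157
⇒ y* = 12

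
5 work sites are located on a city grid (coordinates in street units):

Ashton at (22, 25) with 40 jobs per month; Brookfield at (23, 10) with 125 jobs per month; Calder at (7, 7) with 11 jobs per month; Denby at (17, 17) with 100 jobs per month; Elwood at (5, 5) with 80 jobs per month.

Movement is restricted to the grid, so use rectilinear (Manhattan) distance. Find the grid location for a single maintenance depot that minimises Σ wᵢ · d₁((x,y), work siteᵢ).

Manhattan distance separates: Σwᵢ(|x−xᵢ|+|y−yᵢ|) = Σwᵢ|x−xᵢ| + Σwᵢ|y−yᵢ|, so x and y are optimised independently as 1-D weighted medians.
Total weight W = 356; half = 178.
x-coordinate, sorted with cumulative weight:
  x=5 (Elwood, w=80) cum 80
  x=7 (Calder, w=11) cum 91
  x=17 (Denby, w=100) cum 191  ← median
  x=22 (Ashton, w=40) cum 231
  x=23 (Brookfield, w=125) cum 356
⇒ x* = 17
y-coordinate, sorted with cumulative weight:
  y=5 (Elwood, w=80) cum 80
  y=7 (Calder, w=11) cum 91
  y=10 (Brookfield, w=125) cum 216  ← median
  y=17 (Denby, w=100) cum 316
  y=25 (Ashton, w=40) cum 356
⇒ y* = 10

(17, 10)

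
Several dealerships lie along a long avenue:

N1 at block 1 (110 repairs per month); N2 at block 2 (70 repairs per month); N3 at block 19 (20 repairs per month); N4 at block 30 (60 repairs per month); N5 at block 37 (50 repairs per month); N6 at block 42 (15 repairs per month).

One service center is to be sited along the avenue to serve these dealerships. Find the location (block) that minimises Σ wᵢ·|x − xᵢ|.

x = 2

For a sum of weighted absolute distances on a line, the optimum is the weighted median (not the mean). Total weight W = 325; half-weight = 162.5.
Sort by position and accumulate weight:
  block 1 (N1, w=110) → cum 110
  block 2 (N2, w=70) → cum 180  ≥ 162.5 → median here
  block 19 (N3, w=20) → cum 200
  block 30 (N4, w=60) → cum 260
  block 37 (N5, w=50) → cum 310
  block 42 (N6, w=15) → cum 325
Optimal location: block 2.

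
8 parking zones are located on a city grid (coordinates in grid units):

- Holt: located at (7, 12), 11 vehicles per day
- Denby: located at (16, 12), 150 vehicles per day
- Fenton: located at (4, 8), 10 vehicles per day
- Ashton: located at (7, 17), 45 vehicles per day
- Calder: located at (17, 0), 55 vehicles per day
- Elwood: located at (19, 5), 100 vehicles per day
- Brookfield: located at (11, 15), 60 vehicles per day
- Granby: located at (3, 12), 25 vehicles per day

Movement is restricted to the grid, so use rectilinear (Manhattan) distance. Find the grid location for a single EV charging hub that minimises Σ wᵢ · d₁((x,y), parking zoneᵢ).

(16, 12)

Manhattan distance separates: Σwᵢ(|x−xᵢ|+|y−yᵢ|) = Σwᵢ|x−xᵢ| + Σwᵢ|y−yᵢ|, so x and y are optimised independently as 1-D weighted medians.
Total weight W = 456; half = 228.
x-coordinate, sorted with cumulative weight:
  x=3 (Granby, w=25) cum 25
  x=4 (Fenton, w=10) cum 35
  x=7 (Holt, w=11) cum 46
  x=7 (Ashton, w=45) cum 91
  x=11 (Brookfield, w=60) cum 151
  x=16 (Denby, w=150) cum 301  ← median
  x=17 (Calder, w=55) cum 356
  x=19 (Elwood, w=100) cum 456
⇒ x* = 16
y-coordinate, sorted with cumulative weight:
  y=0 (Calder, w=55) cum 55
  y=5 (Elwood, w=100) cum 155
  y=8 (Fenton, w=10) cum 165
  y=12 (Holt, w=11) cum 176
  y=12 (Denby, w=150) cum 326  ← median
  y=12 (Granby, w=25) cum 351
  y=15 (Brookfield, w=60) cum 411
  y=17 (Ashton, w=45) cum 456
⇒ y* = 12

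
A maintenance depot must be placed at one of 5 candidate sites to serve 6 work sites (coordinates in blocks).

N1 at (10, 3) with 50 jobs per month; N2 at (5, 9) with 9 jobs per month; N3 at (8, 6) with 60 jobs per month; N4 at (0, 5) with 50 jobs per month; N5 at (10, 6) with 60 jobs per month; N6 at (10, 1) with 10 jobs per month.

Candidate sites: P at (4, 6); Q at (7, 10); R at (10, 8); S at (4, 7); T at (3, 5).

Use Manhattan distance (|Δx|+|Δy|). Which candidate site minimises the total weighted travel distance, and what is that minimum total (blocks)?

Total weighted distance at each candidate:
  P (4, 6): total = 1446
  Q (7, 10): total = 1967
  R (10, 8): total = 1384
  S (4, 7): total = 1667
  T (3, 5): total = 1604
Minimum is at R with total 1384 blocks.

R, total 1384 blocks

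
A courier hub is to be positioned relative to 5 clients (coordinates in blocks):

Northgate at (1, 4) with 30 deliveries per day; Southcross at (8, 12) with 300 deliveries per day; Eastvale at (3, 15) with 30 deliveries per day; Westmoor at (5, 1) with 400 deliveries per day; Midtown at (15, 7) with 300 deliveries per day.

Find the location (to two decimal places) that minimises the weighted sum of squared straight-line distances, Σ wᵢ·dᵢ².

(8.51, 6.29)

The minimiser of Σwᵢ‖p−pᵢ‖² is the weighted centroid p* = (Σwᵢpᵢ)/(Σwᵢ).
Σwᵢ = 1060.
Σwᵢxᵢ = 30·1 + 300·8 + 30·3 + 400·5 + 300·15 = 9020.
Σwᵢyᵢ = 30·4 + 300·12 + 30·15 + 400·1 + 300·7 = 6670.
x* = 9020/1060 = 8.51, y* = 6670/1060 = 6.29.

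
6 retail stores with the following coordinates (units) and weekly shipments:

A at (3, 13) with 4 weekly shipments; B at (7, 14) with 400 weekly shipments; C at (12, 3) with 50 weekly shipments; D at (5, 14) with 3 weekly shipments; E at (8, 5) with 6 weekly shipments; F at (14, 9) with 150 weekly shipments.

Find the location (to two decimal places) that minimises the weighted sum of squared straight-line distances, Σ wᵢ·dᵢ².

(9.09, 11.78)

The minimiser of Σwᵢ‖p−pᵢ‖² is the weighted centroid p* = (Σwᵢpᵢ)/(Σwᵢ).
Σwᵢ = 613.
Σwᵢxᵢ = 4·3 + 400·7 + 50·12 + 3·5 + 6·8 + 150·14 = 5575.
Σwᵢyᵢ = 4·13 + 400·14 + 50·3 + 3·14 + 6·5 + 150·9 = 7224.
x* = 5575/613 = 9.09, y* = 7224/613 = 11.78.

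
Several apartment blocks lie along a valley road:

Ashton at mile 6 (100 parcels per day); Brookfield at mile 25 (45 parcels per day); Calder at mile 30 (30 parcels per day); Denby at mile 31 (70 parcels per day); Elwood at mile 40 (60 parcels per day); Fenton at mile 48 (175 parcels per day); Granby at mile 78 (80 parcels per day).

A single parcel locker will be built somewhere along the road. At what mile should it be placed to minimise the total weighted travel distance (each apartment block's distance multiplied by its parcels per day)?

For a sum of weighted absolute distances on a line, the optimum is the weighted median (not the mean). Total weight W = 560; half-weight = 280.
Sort by position and accumulate weight:
  mile 6 (Ashton, w=100) → cum 100
  mile 25 (Brookfield, w=45) → cum 145
  mile 30 (Calder, w=30) → cum 175
  mile 31 (Denby, w=70) → cum 245
  mile 40 (Elwood, w=60) → cum 305  ≥ 280 → median here
  mile 48 (Fenton, w=175) → cum 480
  mile 78 (Granby, w=80) → cum 560
Optimal location: mile 40.

x = 40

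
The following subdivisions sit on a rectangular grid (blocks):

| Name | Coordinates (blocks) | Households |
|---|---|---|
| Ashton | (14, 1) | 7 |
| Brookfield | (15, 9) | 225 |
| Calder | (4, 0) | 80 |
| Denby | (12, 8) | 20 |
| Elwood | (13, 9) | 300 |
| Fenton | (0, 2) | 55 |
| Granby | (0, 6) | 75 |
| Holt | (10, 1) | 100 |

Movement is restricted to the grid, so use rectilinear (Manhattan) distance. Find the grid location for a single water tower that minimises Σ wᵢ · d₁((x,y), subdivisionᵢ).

(13, 9)

Manhattan distance separates: Σwᵢ(|x−xᵢ|+|y−yᵢ|) = Σwᵢ|x−xᵢ| + Σwᵢ|y−yᵢ|, so x and y are optimised independently as 1-D weighted medians.
Total weight W = 862; half = 431.
x-coordinate, sorted with cumulative weight:
  x=0 (Fenton, w=55) cum 55
  x=0 (Granby, w=75) cum 130
  x=4 (Calder, w=80) cum 210
  x=10 (Holt, w=100) cum 310
  x=12 (Denby, w=20) cum 330
  x=13 (Elwood, w=300) cum 630  ← median
  x=14 (Ashton, w=7) cum 637
  x=15 (Brookfield, w=225) cum 862
⇒ x* = 13
y-coordinate, sorted with cumulative weight:
  y=0 (Calder, w=80) cum 80
  y=1 (Ashton, w=7) cum 87
  y=1 (Holt, w=100) cum 187
  y=2 (Fenton, w=55) cum 242
  y=6 (Granby, w=75) cum 317
  y=8 (Denby, w=20) cum 337
  y=9 (Brookfield, w=225) cum 562  ← median
  y=9 (Elwood, w=300) cum 862
⇒ y* = 9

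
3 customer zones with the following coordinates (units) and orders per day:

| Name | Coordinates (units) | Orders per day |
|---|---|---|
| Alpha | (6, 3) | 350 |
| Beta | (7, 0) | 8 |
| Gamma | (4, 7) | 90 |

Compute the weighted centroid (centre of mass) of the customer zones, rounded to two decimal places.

(5.62, 3.75)

The minimiser of Σwᵢ‖p−pᵢ‖² is the weighted centroid p* = (Σwᵢpᵢ)/(Σwᵢ).
Σwᵢ = 448.
Σwᵢxᵢ = 350·6 + 8·7 + 90·4 = 2516.
Σwᵢyᵢ = 350·3 + 8·0 + 90·7 = 1680.
x* = 2516/448 = 5.62, y* = 1680/448 = 3.75.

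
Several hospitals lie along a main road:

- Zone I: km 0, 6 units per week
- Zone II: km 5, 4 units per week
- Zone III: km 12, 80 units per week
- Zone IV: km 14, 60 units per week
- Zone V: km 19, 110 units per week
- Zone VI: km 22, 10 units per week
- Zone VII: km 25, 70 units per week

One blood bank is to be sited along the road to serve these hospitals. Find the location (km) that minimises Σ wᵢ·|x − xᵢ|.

For a sum of weighted absolute distances on a line, the optimum is the weighted median (not the mean). Total weight W = 340; half-weight = 170.
Sort by position and accumulate weight:
  km 0 (Zone I, w=6) → cum 6
  km 5 (Zone II, w=4) → cum 10
  km 12 (Zone III, w=80) → cum 90
  km 14 (Zone IV, w=60) → cum 150
  km 19 (Zone V, w=110) → cum 260  ≥ 170 → median here
  km 22 (Zone VI, w=10) → cum 270
  km 25 (Zone VII, w=70) → cum 340
Optimal location: km 19.

x = 19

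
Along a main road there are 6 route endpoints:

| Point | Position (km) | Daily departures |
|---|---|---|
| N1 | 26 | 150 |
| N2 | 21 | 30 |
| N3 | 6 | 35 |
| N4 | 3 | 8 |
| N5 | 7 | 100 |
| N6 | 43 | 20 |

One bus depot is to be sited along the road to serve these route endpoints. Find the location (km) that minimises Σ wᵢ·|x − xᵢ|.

For a sum of weighted absolute distances on a line, the optimum is the weighted median (not the mean). Total weight W = 343; half-weight = 171.5.
Sort by position and accumulate weight:
  km 3 (N4, w=8) → cum 8
  km 6 (N3, w=35) → cum 43
  km 7 (N5, w=100) → cum 143
  km 21 (N2, w=30) → cum 173  ≥ 171.5 → median here
  km 26 (N1, w=150) → cum 323
  km 43 (N6, w=20) → cum 343
Optimal location: km 21.

x = 21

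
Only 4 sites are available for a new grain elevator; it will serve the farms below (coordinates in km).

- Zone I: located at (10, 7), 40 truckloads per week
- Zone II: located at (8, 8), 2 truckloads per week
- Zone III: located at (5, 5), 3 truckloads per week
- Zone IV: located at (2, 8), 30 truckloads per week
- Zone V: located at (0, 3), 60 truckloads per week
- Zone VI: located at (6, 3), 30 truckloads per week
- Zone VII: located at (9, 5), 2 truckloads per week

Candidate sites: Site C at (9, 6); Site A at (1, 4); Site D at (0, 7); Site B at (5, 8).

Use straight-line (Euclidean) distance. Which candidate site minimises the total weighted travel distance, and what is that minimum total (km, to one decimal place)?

Total weighted distance at each candidate:
  Site C (9, 6): total = 990.3
  Site A (1, 4): total = 785.6
  Site D (0, 7): total = 974.1
  Site B (5, 8): total = 896.2
Minimum is at Site A with total 785.6 km.

Site A, total 785.6 km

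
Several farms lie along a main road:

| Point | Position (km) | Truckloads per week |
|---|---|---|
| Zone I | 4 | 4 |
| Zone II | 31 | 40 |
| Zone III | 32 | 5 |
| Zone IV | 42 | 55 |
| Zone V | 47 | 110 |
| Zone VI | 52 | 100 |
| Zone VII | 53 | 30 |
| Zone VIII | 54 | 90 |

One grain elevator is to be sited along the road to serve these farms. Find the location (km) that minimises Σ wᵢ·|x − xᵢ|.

For a sum of weighted absolute distances on a line, the optimum is the weighted median (not the mean). Total weight W = 434; half-weight = 217.
Sort by position and accumulate weight:
  km 4 (Zone I, w=4) → cum 4
  km 31 (Zone II, w=40) → cum 44
  km 32 (Zone III, w=5) → cum 49
  km 42 (Zone IV, w=55) → cum 104
  km 47 (Zone V, w=110) → cum 214
  km 52 (Zone VI, w=100) → cum 314  ≥ 217 → median here
  km 53 (Zone VII, w=30) → cum 344
  km 54 (Zone VIII, w=90) → cum 434
Optimal location: km 52.

x = 52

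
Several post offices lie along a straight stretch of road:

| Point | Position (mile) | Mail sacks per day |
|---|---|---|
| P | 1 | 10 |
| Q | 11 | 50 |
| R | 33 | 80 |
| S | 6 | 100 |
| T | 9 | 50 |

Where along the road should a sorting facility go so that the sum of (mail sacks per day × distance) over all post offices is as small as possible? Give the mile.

x = 9

For a sum of weighted absolute distances on a line, the optimum is the weighted median (not the mean). Total weight W = 290; half-weight = 145.
Sort by position and accumulate weight:
  mile 1 (P, w=10) → cum 10
  mile 6 (S, w=100) → cum 110
  mile 9 (T, w=50) → cum 160  ≥ 145 → median here
  mile 11 (Q, w=50) → cum 210
  mile 33 (R, w=80) → cum 290
Optimal location: mile 9.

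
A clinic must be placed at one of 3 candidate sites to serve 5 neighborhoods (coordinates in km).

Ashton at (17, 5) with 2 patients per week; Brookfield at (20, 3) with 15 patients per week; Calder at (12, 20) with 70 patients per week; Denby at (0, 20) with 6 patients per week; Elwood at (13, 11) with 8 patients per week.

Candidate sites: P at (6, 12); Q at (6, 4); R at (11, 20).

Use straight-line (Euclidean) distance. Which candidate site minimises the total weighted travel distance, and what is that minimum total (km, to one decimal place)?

Total weighted distance at each candidate:
  P (6, 12): total = 1092.3
  Q (6, 4): total = 1610.5
  R (11, 20): total = 530.6
Minimum is at R with total 530.6 km.

R, total 530.6 km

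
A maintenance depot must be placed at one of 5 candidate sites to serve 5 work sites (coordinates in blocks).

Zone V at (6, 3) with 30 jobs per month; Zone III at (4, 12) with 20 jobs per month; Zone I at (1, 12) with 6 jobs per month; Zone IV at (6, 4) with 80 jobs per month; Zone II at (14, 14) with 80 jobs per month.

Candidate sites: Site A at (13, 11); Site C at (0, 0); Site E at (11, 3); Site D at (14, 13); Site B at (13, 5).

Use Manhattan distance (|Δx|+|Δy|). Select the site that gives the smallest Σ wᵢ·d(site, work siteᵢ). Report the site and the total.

Site B, total 2144 blocks

Total weighted distance at each candidate:
  Site A (13, 11): total = 2168
  Site C (0, 0): total = 3708
  Site E (11, 3): total = 2184
  Site D (14, 13): total = 2284
  Site B (13, 5): total = 2144
Minimum is at Site B with total 2144 blocks.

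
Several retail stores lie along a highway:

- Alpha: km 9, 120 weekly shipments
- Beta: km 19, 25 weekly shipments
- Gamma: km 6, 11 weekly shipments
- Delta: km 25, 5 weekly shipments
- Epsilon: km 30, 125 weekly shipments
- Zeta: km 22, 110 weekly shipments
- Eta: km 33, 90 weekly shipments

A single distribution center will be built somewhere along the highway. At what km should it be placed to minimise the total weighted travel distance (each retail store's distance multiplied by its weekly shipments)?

For a sum of weighted absolute distances on a line, the optimum is the weighted median (not the mean). Total weight W = 486; half-weight = 243.
Sort by position and accumulate weight:
  km 6 (Gamma, w=11) → cum 11
  km 9 (Alpha, w=120) → cum 131
  km 19 (Beta, w=25) → cum 156
  km 22 (Zeta, w=110) → cum 266  ≥ 243 → median here
  km 25 (Delta, w=5) → cum 271
  km 30 (Epsilon, w=125) → cum 396
  km 33 (Eta, w=90) → cum 486
Optimal location: km 22.

x = 22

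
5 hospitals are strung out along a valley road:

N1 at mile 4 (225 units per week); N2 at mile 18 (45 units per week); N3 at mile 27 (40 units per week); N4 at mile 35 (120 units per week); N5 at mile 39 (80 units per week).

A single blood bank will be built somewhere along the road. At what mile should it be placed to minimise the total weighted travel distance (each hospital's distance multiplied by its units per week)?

For a sum of weighted absolute distances on a line, the optimum is the weighted median (not the mean). Total weight W = 510; half-weight = 255.
Sort by position and accumulate weight:
  mile 4 (N1, w=225) → cum 225
  mile 18 (N2, w=45) → cum 270  ≥ 255 → median here
  mile 27 (N3, w=40) → cum 310
  mile 35 (N4, w=120) → cum 430
  mile 39 (N5, w=80) → cum 510
Optimal location: mile 18.

x = 18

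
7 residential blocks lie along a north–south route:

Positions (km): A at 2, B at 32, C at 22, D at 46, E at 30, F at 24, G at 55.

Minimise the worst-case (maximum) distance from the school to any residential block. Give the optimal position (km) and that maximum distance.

location 28.5, max distance 26.5

The 1-center on a line is the midpoint of the two extreme points: leftmost at 2, rightmost at 55.
Optimal location = (2 + 55)/2 = 28.5; maximum distance = (55 − 2)/2 = 26.5.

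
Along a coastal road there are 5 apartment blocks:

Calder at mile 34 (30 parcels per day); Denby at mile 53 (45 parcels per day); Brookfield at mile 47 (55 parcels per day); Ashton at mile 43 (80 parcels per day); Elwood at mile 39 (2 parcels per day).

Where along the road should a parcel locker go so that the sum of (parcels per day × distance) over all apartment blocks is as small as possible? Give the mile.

x = 43

For a sum of weighted absolute distances on a line, the optimum is the weighted median (not the mean). Total weight W = 212; half-weight = 106.
Sort by position and accumulate weight:
  mile 34 (Calder, w=30) → cum 30
  mile 39 (Elwood, w=2) → cum 32
  mile 43 (Ashton, w=80) → cum 112  ≥ 106 → median here
  mile 47 (Brookfield, w=55) → cum 167
  mile 53 (Denby, w=45) → cum 212
Optimal location: mile 43.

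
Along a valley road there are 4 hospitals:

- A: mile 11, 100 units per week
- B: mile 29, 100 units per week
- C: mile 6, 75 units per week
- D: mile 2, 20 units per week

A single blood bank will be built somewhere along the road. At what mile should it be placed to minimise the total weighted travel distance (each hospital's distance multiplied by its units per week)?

For a sum of weighted absolute distances on a line, the optimum is the weighted median (not the mean). Total weight W = 295; half-weight = 147.5.
Sort by position and accumulate weight:
  mile 2 (D, w=20) → cum 20
  mile 6 (C, w=75) → cum 95
  mile 11 (A, w=100) → cum 195  ≥ 147.5 → median here
  mile 29 (B, w=100) → cum 295
Optimal location: mile 11.

x = 11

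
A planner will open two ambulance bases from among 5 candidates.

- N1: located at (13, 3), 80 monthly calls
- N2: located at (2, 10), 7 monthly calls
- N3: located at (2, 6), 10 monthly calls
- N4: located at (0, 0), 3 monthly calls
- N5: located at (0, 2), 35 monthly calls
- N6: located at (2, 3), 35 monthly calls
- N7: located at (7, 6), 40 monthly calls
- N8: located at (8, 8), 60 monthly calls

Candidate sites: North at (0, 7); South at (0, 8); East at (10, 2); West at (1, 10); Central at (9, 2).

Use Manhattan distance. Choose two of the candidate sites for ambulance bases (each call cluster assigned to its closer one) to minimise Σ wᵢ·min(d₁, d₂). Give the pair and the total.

Evaluate every pair (each demand assigned to the nearer of the two):
  {North, Central}: total = 1531
  {North, East}: total = 1551
  {South, Central}: total = 1607
  {South, East}: total = 1627
  {West, Central}: total = 1745
  {East, West}: total = 1765
  {East, Central}: total = 1823
  {North, South}: total = 2624
  {North, West}: total = 2663
  {South, West}: total = 2806
Best pair: {North, Central} with total 1531.

{North, Central}, total 1531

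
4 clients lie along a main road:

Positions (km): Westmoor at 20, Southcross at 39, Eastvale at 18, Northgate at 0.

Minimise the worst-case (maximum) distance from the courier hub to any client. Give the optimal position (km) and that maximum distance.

The 1-center on a line is the midpoint of the two extreme points: leftmost at 0, rightmost at 39.
Optimal location = (0 + 39)/2 = 19.5; maximum distance = (39 − 0)/2 = 19.5.

location 19.5, max distance 19.5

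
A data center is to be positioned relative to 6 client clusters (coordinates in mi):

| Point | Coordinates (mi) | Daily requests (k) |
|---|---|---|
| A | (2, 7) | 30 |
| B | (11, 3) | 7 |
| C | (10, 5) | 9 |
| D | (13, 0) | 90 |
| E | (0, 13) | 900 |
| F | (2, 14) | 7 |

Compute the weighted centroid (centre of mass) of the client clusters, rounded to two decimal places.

The minimiser of Σwᵢ‖p−pᵢ‖² is the weighted centroid p* = (Σwᵢpᵢ)/(Σwᵢ).
Σwᵢ = 1043.
Σwᵢxᵢ = 30·2 + 7·11 + 9·10 + 90·13 + 900·0 + 7·2 = 1411.
Σwᵢyᵢ = 30·7 + 7·3 + 9·5 + 90·0 + 900·13 + 7·14 = 12074.
x* = 1411/1043 = 1.35, y* = 12074/1043 = 11.58.

(1.35, 11.58)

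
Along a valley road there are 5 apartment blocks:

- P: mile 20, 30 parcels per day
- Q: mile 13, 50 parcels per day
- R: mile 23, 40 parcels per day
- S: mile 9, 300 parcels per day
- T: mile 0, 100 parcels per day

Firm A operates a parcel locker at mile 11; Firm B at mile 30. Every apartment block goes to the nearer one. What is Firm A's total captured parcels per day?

The indifferent point is the midpoint (11+30)/2 = 20.5; apartment blocks left of it (closer to Firm A at 11) go to Firm A, those right go to Firm B.
  T at 0 (w=100) → Firm A
  S at 9 (w=300) → Firm A
  Q at 13 (w=50) → Firm A
  P at 20 (w=30) → Firm A
  R at 23 (w=40) → Firm B
Firm A captures 480; Firm B captures 40.

480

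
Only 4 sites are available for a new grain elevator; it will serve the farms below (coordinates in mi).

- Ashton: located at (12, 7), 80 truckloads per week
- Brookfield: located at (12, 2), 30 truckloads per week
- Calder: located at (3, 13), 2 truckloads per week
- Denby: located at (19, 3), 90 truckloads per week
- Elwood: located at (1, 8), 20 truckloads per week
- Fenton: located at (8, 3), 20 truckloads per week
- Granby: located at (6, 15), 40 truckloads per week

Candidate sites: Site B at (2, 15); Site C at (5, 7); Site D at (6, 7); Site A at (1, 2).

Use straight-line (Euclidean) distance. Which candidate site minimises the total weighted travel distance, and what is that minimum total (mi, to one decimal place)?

Total weighted distance at each candidate:
  Site B (2, 15): total = 3963.5
  Site C (5, 7): total = 2646.1
  Site D (6, 7): total = 2463.3
  Site A (1, 2): total = 3760.1
Minimum is at Site D with total 2463.3 mi.

Site D, total 2463.3 mi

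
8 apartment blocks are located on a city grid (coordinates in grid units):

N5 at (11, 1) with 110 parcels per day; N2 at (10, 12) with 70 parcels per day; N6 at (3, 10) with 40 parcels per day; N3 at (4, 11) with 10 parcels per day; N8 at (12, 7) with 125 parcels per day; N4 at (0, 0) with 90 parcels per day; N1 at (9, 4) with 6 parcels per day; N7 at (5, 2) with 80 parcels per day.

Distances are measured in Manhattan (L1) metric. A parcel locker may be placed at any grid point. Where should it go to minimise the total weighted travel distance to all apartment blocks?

(10, 2)

Manhattan distance separates: Σwᵢ(|x−xᵢ|+|y−yᵢ|) = Σwᵢ|x−xᵢ| + Σwᵢ|y−yᵢ|, so x and y are optimised independently as 1-D weighted medians.
Total weight W = 531; half = 265.5.
x-coordinate, sorted with cumulative weight:
  x=0 (N4, w=90) cum 90
  x=3 (N6, w=40) cum 130
  x=4 (N3, w=10) cum 140
  x=5 (N7, w=80) cum 220
  x=9 (N1, w=6) cum 226
  x=10 (N2, w=70) cum 296  ← median
  x=11 (N5, w=110) cum 406
  x=12 (N8, w=125) cum 531
⇒ x* = 10
y-coordinate, sorted with cumulative weight:
  y=0 (N4, w=90) cum 90
  y=1 (N5, w=110) cum 200
  y=2 (N7, w=80) cum 280  ← median
  y=4 (N1, w=6) cum 286
  y=7 (N8, w=125) cum 411
  y=10 (N6, w=40) cum 451
  y=11 (N3, w=10) cum 461
  y=12 (N2, w=70) cum 531
⇒ y* = 2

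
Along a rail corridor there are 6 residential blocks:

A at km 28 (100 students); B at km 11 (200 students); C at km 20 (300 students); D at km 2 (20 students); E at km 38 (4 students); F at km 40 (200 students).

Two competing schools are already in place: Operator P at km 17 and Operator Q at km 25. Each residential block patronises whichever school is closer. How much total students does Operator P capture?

520

The indifferent point is the midpoint (17+25)/2 = 21; residential blocks left of it (closer to Operator P at 17) go to Operator P, those right go to Operator Q.
  D at 2 (w=20) → Operator P
  B at 11 (w=200) → Operator P
  C at 20 (w=300) → Operator P
  A at 28 (w=100) → Operator Q
  E at 38 (w=4) → Operator Q
  F at 40 (w=200) → Operator Q
Operator P captures 520; Operator Q captures 304.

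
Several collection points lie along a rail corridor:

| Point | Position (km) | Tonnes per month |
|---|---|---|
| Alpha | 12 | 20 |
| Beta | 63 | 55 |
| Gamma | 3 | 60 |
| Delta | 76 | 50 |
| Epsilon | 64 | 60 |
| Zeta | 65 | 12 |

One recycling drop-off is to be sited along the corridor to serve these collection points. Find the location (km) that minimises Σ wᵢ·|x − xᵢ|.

For a sum of weighted absolute distances on a line, the optimum is the weighted median (not the mean). Total weight W = 257; half-weight = 128.5.
Sort by position and accumulate weight:
  km 3 (Gamma, w=60) → cum 60
  km 12 (Alpha, w=20) → cum 80
  km 63 (Beta, w=55) → cum 135  ≥ 128.5 → median here
  km 64 (Epsilon, w=60) → cum 195
  km 65 (Zeta, w=12) → cum 207
  km 76 (Delta, w=50) → cum 257
Optimal location: km 63.

x = 63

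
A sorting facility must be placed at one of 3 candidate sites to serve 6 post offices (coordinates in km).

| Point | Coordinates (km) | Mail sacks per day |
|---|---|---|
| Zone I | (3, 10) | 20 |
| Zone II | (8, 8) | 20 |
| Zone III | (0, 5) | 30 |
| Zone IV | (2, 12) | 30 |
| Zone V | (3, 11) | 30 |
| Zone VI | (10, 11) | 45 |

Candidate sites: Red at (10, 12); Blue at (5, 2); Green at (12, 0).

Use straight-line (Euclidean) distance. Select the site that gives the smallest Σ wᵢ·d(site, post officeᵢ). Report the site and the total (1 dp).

Red, total 1098.4 km

Total weighted distance at each candidate:
  Red (10, 12): total = 1098.4
  Blue (5, 2): total = 1527.1
  Green (12, 0): total = 2236.1
Minimum is at Red with total 1098.4 km.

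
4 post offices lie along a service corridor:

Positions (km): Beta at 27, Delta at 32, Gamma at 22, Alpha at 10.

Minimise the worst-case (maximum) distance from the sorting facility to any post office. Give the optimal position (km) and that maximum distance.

The 1-center on a line is the midpoint of the two extreme points: leftmost at 10, rightmost at 32.
Optimal location = (10 + 32)/2 = 21; maximum distance = (32 − 10)/2 = 11.

location 21, max distance 11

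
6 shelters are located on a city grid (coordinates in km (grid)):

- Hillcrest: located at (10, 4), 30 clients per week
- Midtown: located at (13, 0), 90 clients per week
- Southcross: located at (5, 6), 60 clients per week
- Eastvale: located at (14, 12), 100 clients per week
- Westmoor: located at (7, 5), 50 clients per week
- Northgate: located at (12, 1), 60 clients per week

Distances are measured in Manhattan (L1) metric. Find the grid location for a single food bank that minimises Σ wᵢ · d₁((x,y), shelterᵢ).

(12, 5)

Manhattan distance separates: Σwᵢ(|x−xᵢ|+|y−yᵢ|) = Σwᵢ|x−xᵢ| + Σwᵢ|y−yᵢ|, so x and y are optimised independently as 1-D weighted medians.
Total weight W = 390; half = 195.
x-coordinate, sorted with cumulative weight:
  x=5 (Southcross, w=60) cum 60
  x=7 (Westmoor, w=50) cum 110
  x=10 (Hillcrest, w=30) cum 140
  x=12 (Northgate, w=60) cum 200  ← median
  x=13 (Midtown, w=90) cum 290
  x=14 (Eastvale, w=100) cum 390
⇒ x* = 12
y-coordinate, sorted with cumulative weight:
  y=0 (Midtown, w=90) cum 90
  y=1 (Northgate, w=60) cum 150
  y=4 (Hillcrest, w=30) cum 180
  y=5 (Westmoor, w=50) cum 230  ← median
  y=6 (Southcross, w=60) cum 290
  y=12 (Eastvale, w=100) cum 390
⇒ y* = 5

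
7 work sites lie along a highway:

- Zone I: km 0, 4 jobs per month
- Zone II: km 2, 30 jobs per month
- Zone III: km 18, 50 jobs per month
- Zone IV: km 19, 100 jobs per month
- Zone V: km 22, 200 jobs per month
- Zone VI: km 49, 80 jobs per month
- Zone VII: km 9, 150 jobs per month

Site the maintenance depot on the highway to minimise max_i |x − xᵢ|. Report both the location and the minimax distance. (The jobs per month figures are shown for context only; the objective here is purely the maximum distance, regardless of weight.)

location 24.5, max distance 24.5

The 1-center on a line is the midpoint of the two extreme points: leftmost at 0, rightmost at 49.
Optimal location = (0 + 49)/2 = 24.5; maximum distance = (49 − 0)/2 = 24.5.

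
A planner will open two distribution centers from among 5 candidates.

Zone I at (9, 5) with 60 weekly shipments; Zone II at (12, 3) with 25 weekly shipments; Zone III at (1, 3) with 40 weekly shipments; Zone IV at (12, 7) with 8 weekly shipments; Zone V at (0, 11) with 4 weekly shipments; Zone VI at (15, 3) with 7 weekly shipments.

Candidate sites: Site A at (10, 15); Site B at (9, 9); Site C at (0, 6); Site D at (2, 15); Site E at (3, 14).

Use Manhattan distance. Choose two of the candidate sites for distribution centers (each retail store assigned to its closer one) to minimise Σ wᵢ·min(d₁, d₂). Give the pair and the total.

{Site B, Site C}, total 769

Evaluate every pair (each demand assigned to the nearer of the two):
  {Site B, Site C}: total = 769
  {Site B, Site D}: total = 1133
  {Site B, Site E}: total = 1133
  {Site A, Site B}: total = 1193
  {Site A, Site C}: total = 1329
  {Site C, Site D}: total = 1385
  {Site C, Site E}: total = 1385
  {Site A, Site D}: total = 1753
  {Site A, Site E}: total = 1753
  {Site D, Site E}: total = 2233
Best pair: {Site B, Site C} with total 769.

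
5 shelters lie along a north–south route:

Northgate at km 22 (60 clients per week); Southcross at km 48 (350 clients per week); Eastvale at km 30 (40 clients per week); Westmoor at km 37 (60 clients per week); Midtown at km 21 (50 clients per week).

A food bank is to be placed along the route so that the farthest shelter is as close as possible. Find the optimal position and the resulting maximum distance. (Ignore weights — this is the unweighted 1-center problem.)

The 1-center on a line is the midpoint of the two extreme points: leftmost at 21, rightmost at 48.
Optimal location = (21 + 48)/2 = 34.5; maximum distance = (48 − 21)/2 = 13.5.

location 34.5, max distance 13.5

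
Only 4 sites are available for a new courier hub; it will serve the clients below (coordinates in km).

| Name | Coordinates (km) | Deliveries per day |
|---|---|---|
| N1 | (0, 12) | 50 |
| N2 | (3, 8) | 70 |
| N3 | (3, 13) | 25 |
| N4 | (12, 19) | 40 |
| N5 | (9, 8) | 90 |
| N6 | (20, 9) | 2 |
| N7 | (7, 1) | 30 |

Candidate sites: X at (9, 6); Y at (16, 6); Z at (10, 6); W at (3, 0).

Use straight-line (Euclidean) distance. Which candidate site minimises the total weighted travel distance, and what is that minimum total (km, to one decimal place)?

Total weighted distance at each candidate:
  X (9, 6): total = 2112.1
  Y (16, 6): total = 3662.4
  Z (10, 6): total = 2263.4
  W (3, 0): total = 3406.6
Minimum is at X with total 2112.1 km.

X, total 2112.1 km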